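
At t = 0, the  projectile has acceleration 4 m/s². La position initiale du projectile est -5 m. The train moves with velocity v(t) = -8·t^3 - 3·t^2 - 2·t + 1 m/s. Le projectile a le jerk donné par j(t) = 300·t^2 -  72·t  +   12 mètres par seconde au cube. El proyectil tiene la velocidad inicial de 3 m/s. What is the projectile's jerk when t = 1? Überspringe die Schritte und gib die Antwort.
At t = 1, j = 240.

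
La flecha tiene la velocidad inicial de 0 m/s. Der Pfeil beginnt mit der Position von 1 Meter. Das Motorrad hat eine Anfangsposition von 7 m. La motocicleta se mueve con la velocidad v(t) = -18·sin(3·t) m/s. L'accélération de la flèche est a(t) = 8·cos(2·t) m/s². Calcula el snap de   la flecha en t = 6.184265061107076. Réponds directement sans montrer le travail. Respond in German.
Bei t = 6.184265061107076, s = -31.3757862474073.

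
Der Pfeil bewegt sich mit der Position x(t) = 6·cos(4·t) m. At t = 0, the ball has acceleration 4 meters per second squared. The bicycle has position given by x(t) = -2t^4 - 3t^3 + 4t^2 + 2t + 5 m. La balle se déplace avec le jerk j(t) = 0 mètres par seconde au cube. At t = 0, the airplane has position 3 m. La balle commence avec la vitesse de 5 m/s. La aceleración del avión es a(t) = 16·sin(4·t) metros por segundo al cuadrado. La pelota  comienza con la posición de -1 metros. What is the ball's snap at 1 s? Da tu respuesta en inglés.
Starting from jerk j(t) = 0, we take 1 derivative. Taking d/dt of j(t), we find s(t) = 0. Using s(t) = 0 and substituting t = 1, we find s = 0.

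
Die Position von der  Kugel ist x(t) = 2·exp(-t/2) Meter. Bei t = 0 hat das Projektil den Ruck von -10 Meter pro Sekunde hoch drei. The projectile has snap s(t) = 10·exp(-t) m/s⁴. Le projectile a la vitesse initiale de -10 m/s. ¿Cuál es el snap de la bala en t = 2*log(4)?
Partiendo de la posición x(t) = 2·exp(-t/2), tomamos 4 derivadas. La derivada de la posición da la velocidad: v(t) = -exp(-t/2). Tomando d/dt de v(t), encontramos a(t) = exp(-t/2)/2. La derivada de la aceleración da la sacudida: j(t) = -exp(-t/2)/4. Derivando la sacudida, obtenemos el snap: s(t) = exp(-t/2)/8. De la ecuación del snap s(t) = exp(-t/2)/8, sustituimos t = 2*log(4) para obtener s = 1/32.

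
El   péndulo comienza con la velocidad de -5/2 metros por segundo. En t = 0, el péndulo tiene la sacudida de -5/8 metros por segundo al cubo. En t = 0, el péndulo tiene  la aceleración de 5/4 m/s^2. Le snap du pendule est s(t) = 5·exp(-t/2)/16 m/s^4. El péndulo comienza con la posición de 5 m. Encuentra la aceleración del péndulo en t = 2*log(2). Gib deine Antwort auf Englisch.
To find the answer, we compute 2 antiderivatives of s(t) = 5·exp(-t/2)/16. Integrating snap and using the initial condition j(0) = -5/8, we get j(t) = -5·exp(-t/2)/8. The antiderivative of jerk, with a(0) = 5/4, gives acceleration: a(t) = 5·exp(-t/2)/4. We have acceleration a(t) = 5·exp(-t/2)/4. Substituting t = 2*log(2): a(2*log(2)) = 5/8.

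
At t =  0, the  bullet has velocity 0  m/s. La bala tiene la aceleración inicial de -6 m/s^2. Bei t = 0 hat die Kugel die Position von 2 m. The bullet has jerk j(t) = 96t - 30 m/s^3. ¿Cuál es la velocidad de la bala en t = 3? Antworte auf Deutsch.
Wir müssen unsere Gleichung für den Ruck j(t) = 96·t - 30 2-mal integrieren. Die Stammfunktion von dem Ruck ist die Beschleunigung. Mit a(0) = -6 erhalten wir a(t) = 48·t^2 - 30·t - 6. Durch Integration von der Beschleunigung und Verwendung der Anfangsbedingung v(0) = 0, erhalten wir v(t) = t·(16·t^2 - 15·t - 6). Wir haben die Geschwindigkeit v(t) = t·(16·t^2 - 15·t - 6). Durch Einsetzen von t = 3: v(3) = 279.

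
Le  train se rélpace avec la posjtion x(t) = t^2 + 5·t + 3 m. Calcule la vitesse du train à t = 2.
Pour résoudre ceci, nous devons prendre 1 dérivée de notre équation de la position x(t) = t^2 + 5·t + 3. La dérivée de la position donne la vitesse: v(t) = 2·t + 5. De l'équation de la vitesse v(t) = 2·t + 5, nous substituons t = 2 pour obtenir v = 9.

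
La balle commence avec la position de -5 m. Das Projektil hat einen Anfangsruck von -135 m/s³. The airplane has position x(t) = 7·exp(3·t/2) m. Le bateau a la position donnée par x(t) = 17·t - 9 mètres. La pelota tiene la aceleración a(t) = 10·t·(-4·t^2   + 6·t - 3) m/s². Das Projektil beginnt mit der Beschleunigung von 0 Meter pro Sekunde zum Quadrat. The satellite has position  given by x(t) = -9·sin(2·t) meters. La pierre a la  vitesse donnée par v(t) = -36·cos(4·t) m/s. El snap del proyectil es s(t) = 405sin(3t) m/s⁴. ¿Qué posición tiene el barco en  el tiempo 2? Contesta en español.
Usando x(t) = 17·t - 9 y sustituyendo t = 2, encontramos x = 25.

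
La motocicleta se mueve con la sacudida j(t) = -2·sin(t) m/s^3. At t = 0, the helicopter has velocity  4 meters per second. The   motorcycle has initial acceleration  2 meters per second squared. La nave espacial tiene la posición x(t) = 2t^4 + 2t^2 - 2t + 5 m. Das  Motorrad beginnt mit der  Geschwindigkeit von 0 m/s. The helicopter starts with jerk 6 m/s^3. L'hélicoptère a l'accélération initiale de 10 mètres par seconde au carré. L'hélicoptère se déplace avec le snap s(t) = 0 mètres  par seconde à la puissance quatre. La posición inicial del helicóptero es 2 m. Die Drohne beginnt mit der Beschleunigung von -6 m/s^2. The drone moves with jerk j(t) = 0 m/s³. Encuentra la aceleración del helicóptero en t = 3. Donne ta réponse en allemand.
Wir müssen das Integral unserer Gleichung für den Snap s(t) = 0 2-mal finden. Durch Integration von dem Snap und Verwendung der Anfangsbedingung j(0) = 6, erhalten wir j(t) = 6. Mit ∫j(t)dt und Anwendung von a(0) = 10, finden wir a(t) = 6·t + 10. Aus der Gleichung für die Beschleunigung a(t) = 6·t + 10, setzen wir t = 3 ein und erhalten a = 28.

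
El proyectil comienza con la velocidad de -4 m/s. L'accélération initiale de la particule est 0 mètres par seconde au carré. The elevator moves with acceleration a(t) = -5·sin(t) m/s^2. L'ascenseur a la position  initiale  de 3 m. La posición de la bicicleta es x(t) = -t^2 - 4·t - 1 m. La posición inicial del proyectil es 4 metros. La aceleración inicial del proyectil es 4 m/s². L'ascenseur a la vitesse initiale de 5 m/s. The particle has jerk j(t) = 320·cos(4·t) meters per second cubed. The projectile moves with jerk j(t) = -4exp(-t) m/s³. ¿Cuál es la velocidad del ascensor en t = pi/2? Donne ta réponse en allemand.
Wir müssen unsere Gleichung für die Beschleunigung a(t) = -5·sin(t) 1-mal integrieren. Die Stammfunktion von der Beschleunigung, mit v(0) = 5, ergibt die Geschwindigkeit: v(t) = 5·cos(t). Mit v(t) = 5·cos(t) und Einsetzen von t = pi/2, finden wir v = 0.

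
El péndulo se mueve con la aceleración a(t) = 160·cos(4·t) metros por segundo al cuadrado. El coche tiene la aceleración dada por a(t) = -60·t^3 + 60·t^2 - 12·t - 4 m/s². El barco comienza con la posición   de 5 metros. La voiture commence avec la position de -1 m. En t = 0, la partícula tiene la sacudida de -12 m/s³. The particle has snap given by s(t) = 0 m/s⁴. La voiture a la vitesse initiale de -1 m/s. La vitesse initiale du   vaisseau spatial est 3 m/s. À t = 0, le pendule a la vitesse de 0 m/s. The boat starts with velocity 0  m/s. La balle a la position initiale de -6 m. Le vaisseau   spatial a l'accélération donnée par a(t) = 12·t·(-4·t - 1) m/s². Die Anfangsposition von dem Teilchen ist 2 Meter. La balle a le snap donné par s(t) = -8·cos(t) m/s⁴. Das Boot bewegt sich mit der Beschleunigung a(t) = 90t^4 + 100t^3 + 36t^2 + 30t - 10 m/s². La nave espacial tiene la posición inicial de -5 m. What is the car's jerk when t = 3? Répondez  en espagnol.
Para resolver esto, necesitamos tomar 1 derivada de nuestra ecuación de la aceleración a(t) = -60·t^3 + 60·t^2 - 12·t - 4. Tomando d/dt de a(t), encontramos j(t) = -180·t^2 + 120·t - 12. Usando j(t) = -180·t^2 + 120·t - 12 y sustituyendo t = 3, encontramos j = -1272.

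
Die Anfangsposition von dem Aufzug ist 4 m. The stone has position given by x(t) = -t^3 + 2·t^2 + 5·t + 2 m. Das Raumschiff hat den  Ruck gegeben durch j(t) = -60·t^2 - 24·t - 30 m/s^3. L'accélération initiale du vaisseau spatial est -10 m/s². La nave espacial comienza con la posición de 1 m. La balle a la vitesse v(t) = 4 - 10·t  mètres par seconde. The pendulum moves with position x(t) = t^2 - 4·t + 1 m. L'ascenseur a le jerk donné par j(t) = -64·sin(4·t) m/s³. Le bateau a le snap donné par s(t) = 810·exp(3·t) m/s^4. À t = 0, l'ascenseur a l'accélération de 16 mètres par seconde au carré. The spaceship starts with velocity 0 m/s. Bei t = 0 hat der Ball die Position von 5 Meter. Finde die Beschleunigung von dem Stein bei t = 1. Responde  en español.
Debemos derivar nuestra ecuación de la posición x(t) = -t^3 + 2·t^2 + 5·t + 2 2 veces. Tomando d/dt de x(t), encontramos v(t) = -3·t^2 + 4·t + 5. Derivando la velocidad, obtenemos la aceleración: a(t) = 4 - 6·t. Tenemos la aceleración a(t) = 4 - 6·t. Sustituyendo t = 1: a(1) = -2.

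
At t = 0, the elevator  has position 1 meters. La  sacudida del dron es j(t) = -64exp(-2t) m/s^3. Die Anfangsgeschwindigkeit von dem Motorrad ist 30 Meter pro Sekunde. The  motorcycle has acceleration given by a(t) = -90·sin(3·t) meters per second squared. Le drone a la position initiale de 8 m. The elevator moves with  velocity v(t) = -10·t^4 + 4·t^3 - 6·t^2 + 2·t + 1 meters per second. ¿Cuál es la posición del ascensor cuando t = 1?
Debemos encontrar la antiderivada de nuestra ecuación de la velocidad v(t) = -10·t^4 + 4·t^3 - 6·t^2 + 2·t + 1 1 vez. La antiderivada de la velocidad, con x(0) = 1, da la posición: x(t) = -2·t^5 + t^4 - 2·t^3 + t^2 + t + 1. Usando x(t) = -2·t^5 + t^4 - 2·t^3 + t^2 + t + 1 y sustituyendo t = 1, encontramos x = 0.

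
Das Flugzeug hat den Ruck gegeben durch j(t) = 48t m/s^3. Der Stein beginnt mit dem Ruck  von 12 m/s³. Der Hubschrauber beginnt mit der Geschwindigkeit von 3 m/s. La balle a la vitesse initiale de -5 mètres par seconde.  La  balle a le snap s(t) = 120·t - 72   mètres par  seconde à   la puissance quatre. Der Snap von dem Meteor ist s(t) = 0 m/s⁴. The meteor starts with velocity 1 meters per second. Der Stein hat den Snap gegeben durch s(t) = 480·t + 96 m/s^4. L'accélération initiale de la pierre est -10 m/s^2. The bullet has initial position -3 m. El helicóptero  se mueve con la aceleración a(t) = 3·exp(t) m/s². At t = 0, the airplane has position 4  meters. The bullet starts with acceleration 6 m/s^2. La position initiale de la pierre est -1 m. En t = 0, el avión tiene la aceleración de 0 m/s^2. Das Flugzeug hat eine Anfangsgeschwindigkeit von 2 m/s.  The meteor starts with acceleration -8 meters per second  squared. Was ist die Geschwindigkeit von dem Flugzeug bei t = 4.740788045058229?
Wir müssen das Integral unserer Gleichung für den Ruck j(t) = 48·t 2-mal finden. Durch Integration von dem Ruck und Verwendung der Anfangsbedingung a(0) = 0, erhalten wir a(t) = 24·t^2. Das Integral von der Beschleunigung ist die Geschwindigkeit. Mit v(0) = 2 erhalten wir v(t) = 8·t^3 + 2. Aus der Gleichung für die Geschwindigkeit v(t) = 8·t^3 + 2, setzen wir t = 4.740788045058229 ein und erhalten v = 854.396394198190.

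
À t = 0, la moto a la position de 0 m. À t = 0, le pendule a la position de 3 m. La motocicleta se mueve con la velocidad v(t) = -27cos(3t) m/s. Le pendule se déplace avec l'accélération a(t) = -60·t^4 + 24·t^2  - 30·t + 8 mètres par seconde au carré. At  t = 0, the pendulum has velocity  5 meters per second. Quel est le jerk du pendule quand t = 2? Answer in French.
Nous devons dériver notre équation de l'accélération a(t) = -60·t^4 + 24·t^2 - 30·t + 8 1 fois. La dérivée de l'accélération donne le jerk: j(t) = -240·t^3 + 48·t - 30. De l'équation du jerk j(t) = -240·t^3 + 48·t - 30, nous substituons t = 2 pour obtenir j = -1854.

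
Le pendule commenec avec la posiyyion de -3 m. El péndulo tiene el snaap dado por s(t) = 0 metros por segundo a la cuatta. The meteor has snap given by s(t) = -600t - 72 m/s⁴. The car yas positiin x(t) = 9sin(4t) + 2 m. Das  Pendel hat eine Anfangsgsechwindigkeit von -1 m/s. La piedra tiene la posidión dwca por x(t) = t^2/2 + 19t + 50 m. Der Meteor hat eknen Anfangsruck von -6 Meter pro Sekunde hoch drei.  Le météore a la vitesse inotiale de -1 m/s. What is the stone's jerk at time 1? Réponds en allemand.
Wir müssen unsere Gleichung für die Position x(t) = t^2/2 + 19·t + 50 3-mal ableiten. Durch Ableiten von der Position erhalten wir die Geschwindigkeit: v(t) = t + 19. Die Ableitung von der Geschwindigkeit ergibt die Beschleunigung: a(t) = 1. Die Ableitung von der Beschleunigung ergibt den Ruck: j(t) = 0. Wir haben den Ruck j(t) = 0. Durch Einsetzen von t = 1: j(1) = 0.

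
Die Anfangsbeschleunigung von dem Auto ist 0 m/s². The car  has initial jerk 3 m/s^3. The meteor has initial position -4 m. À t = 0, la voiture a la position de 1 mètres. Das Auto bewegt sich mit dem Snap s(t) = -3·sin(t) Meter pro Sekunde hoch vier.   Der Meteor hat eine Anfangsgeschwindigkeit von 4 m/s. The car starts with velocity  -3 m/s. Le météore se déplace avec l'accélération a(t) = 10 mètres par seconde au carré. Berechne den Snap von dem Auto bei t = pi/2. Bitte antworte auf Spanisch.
Usando s(t) = -3·sin(t) y sustituyendo t = pi/2, encontramos s = -3.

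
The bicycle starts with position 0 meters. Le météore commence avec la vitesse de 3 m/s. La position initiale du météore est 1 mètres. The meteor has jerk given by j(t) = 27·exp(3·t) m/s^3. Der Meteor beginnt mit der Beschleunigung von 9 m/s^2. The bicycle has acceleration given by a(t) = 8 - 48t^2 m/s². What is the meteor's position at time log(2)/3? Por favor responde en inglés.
To solve this, we need to take 3 antiderivatives of our jerk equation j(t) = 27·exp(3·t). The antiderivative of jerk is acceleration. Using a(0) = 9, we get a(t) = 9·exp(3·t). Integrating acceleration and using the initial condition v(0) = 3, we get v(t) = 3·exp(3·t). The antiderivative of velocity, with x(0) = 1, gives position: x(t) = exp(3·t). From the given position equation x(t) = exp(3·t), we substitute t = log(2)/3 to get x = 2.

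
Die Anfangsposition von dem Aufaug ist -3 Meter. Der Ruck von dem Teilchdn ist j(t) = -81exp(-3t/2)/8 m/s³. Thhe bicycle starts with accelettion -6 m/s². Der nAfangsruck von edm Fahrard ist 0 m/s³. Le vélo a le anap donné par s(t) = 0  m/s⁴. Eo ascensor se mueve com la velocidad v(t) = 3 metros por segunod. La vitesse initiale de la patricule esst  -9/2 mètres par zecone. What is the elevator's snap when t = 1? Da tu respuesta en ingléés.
Starting from velocity v(t) = 3, we take 3 derivatives. The derivative of velocity gives acceleration: a(t) = 0. The derivative of acceleration gives jerk: j(t) = 0. The derivative of jerk gives snap: s(t) = 0. Using s(t) = 0 and substituting t = 1, we find s = 0.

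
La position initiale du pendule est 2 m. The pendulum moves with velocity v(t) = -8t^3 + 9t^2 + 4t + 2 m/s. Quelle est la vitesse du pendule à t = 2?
Nous avons la vitesse v(t) = -8·t^3 + 9·t^2 + 4·t + 2. En substituant t = 2: v(2) = -18.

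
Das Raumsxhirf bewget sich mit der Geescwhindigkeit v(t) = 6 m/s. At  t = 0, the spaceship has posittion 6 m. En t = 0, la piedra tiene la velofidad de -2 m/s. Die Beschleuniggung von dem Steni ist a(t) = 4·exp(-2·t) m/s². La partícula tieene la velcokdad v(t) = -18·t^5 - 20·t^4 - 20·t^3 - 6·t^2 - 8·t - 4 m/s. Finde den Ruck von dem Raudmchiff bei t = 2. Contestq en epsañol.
Debemos derivar nuestra ecuación de la velocidad v(t) = 6 2 veces. Tomando d/dt de v(t), encontramos a(t) = 0. La derivada de la aceleración da la sacudida: j(t) = 0. De la ecuación de la sacudida j(t) = 0, sustituimos t = 2 para obtener j = 0.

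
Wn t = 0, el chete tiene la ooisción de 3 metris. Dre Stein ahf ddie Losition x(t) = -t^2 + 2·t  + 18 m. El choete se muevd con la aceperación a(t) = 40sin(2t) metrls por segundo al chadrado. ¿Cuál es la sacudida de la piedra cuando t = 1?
Partiendo de la posición x(t) = -t^2 + 2·t + 18, tomamos 3 derivadas. Tomando d/dt de x(t), encontramos v(t) = 2 - 2·t. Tomando d/dt de v(t), encontramos a(t) = -2. Derivando la aceleración, obtenemos la sacudida: j(t) = 0. De la ecuación de la sacudida j(t) = 0, sustituimos t = 1 para obtener j = 0.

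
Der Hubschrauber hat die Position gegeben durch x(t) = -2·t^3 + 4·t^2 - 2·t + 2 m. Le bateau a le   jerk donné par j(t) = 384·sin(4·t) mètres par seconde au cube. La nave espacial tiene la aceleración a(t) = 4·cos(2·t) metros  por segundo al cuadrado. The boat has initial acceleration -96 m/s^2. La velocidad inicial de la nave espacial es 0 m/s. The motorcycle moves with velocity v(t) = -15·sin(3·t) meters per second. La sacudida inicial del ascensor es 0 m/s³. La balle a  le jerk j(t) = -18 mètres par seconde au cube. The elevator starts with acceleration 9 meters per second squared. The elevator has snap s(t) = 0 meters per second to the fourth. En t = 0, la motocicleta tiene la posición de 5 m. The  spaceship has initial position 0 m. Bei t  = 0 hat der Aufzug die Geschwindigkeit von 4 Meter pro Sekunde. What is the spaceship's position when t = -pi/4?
Starting from acceleration a(t) = 4·cos(2·t), we take 2 antiderivatives. Finding the integral of a(t) and using v(0) = 0: v(t) = 2·sin(2·t). Taking ∫v(t)dt and applying x(0) = 0, we find x(t) = 1 - cos(2·t). Using x(t) = 1 - cos(2·t) and substituting t = -pi/4, we find x = 1.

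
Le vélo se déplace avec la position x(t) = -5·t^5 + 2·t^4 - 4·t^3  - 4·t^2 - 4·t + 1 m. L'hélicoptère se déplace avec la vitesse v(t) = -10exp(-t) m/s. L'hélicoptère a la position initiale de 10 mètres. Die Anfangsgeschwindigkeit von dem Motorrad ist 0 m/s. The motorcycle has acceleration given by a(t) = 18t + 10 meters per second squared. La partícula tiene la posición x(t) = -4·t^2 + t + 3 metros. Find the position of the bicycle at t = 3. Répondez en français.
En utilisant x(t) = -5·t^5 + 2·t^4 - 4·t^3 - 4·t^2 - 4·t + 1 et en substituant t = 3, nous trouvons x = -1208.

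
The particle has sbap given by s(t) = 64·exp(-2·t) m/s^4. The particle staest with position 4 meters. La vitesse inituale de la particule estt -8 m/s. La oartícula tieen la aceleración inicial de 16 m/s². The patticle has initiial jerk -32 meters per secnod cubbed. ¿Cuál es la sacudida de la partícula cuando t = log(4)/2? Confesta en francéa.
Nous devons intégrer notre équation du snap s(t) = 64·exp(-2·t) 1 fois. En intégrant le snap et en utilisant la condition initiale j(0) = -32, nous obtenons j(t) = -32·exp(-2·t). De l'équation du jerk j(t) = -32·exp(-2·t), nous substituons t = log(4)/2 pour obtenir j = -8.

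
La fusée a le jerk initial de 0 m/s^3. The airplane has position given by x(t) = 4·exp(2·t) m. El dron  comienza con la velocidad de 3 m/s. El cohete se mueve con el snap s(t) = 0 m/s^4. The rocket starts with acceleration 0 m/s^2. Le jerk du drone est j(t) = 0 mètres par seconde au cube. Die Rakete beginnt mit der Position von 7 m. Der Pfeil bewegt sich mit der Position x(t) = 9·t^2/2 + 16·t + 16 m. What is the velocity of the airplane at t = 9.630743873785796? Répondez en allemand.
Um dies zu lösen, müssen wir 1 Ableitung unserer Gleichung für die Position x(t) = 4·exp(2·t) nehmen. Mit d/dt von x(t) finden wir v(t) = 8·exp(2·t). Mit v(t) = 8·exp(2·t) und Einsetzen von t = 9.630743873785796, finden wir v = 1854589638.23229.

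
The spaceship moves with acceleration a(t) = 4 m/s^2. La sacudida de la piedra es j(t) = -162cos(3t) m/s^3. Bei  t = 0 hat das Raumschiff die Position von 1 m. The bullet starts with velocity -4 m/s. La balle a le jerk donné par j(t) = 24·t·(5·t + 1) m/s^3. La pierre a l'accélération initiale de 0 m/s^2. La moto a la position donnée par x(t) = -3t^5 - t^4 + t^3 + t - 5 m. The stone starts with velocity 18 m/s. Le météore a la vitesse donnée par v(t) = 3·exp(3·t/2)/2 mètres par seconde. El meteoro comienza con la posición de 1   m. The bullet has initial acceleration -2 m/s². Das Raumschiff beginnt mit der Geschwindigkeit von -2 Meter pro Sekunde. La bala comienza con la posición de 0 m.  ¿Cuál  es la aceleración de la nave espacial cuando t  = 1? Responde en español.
Tenemos la aceleración a(t) = 4. Sustituyendo t = 1: a(1) = 4.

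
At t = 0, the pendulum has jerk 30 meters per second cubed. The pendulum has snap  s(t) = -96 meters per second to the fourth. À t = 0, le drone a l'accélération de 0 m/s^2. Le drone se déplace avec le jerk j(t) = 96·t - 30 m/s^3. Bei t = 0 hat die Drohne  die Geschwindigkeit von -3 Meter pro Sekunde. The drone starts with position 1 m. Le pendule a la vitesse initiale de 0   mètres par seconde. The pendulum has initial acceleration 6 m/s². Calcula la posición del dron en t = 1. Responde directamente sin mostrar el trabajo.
La respuesta es -3.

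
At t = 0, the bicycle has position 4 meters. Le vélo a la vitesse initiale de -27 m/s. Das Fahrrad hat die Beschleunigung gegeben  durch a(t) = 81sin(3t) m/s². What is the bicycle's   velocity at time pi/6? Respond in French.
Nous devons trouver la primitive de notre équation de l'accélération a(t) = 81·sin(3·t) 1 fois. En prenant ∫a(t)dt et en appliquant v(0) = -27, nous trouvons v(t) = -27·cos(3·t). En utilisant v(t) = -27·cos(3·t) et en substituant t = pi/6, nous trouvons v = 0.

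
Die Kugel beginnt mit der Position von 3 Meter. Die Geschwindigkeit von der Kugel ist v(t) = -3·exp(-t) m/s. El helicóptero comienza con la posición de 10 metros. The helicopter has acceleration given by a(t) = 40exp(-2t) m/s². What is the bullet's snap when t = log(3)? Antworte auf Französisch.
Pour résoudre ceci, nous devons prendre 3 dérivées de notre équation de la vitesse v(t) = -3·exp(-t). En dérivant la vitesse, nous obtenons l'accélération: a(t) = 3·exp(-t). En prenant d/dt de a(t), nous trouvons j(t) = -3·exp(-t). En prenant d/dt de j(t), nous trouvons s(t) = 3·exp(-t). De l'équation du snap s(t) = 3·exp(-t), nous substituons t = log(3) pour obtenir s = 1.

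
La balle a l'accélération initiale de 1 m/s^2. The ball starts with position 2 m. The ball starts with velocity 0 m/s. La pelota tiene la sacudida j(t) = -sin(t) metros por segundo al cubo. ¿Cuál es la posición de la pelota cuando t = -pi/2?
Debemos encontrar la integral de nuestra ecuación de la sacudida j(t) = -sin(t) 3 veces. Tomando ∫j(t)dt y aplicando a(0) = 1, encontramos a(t) = cos(t). Integrando la aceleración y usando la condición inicial v(0) = 0, obtenemos v(t) = sin(t). La antiderivada de la velocidad, con x(0) = 2, da la posición: x(t) = 3 - cos(t). De la ecuación de la posición x(t) = 3 - cos(t), sustituimos t = -pi/2 para obtener x = 3.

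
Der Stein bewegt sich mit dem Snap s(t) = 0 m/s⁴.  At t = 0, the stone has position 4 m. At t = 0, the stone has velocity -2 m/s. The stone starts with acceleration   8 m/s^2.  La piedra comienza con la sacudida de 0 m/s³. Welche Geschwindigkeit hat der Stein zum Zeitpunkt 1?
Wir müssen die Stammfunktion unserer Gleichung für den Snap s(t) = 0 3-mal finden. Durch Integration von dem Snap und Verwendung der Anfangsbedingung j(0) = 0, erhalten wir j(t) = 0. Mit ∫j(t)dt und Anwendung von a(0) = 8, finden wir a(t) = 8. Das Integral von der Beschleunigung, mit v(0) = -2, ergibt die Geschwindigkeit: v(t) = 8·t - 2. Mit v(t) = 8·t - 2 und Einsetzen von t = 1, finden wir v = 6.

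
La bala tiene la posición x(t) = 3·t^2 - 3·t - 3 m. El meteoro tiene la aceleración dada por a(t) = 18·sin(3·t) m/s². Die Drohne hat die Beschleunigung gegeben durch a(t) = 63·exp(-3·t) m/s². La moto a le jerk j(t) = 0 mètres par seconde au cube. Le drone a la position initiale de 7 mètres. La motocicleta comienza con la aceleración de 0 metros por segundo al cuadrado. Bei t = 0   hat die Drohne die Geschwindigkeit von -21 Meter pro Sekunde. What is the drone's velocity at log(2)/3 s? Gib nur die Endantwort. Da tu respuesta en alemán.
v(log(2)/3) = -21/2.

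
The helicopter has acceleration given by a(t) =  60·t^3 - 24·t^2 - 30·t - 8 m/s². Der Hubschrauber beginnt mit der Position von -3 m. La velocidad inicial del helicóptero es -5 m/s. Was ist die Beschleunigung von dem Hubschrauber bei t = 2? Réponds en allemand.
Wir haben die Beschleunigung a(t) = 60·t^3 - 24·t^2 - 30·t - 8. Durch Einsetzen von t = 2: a(2) = 316.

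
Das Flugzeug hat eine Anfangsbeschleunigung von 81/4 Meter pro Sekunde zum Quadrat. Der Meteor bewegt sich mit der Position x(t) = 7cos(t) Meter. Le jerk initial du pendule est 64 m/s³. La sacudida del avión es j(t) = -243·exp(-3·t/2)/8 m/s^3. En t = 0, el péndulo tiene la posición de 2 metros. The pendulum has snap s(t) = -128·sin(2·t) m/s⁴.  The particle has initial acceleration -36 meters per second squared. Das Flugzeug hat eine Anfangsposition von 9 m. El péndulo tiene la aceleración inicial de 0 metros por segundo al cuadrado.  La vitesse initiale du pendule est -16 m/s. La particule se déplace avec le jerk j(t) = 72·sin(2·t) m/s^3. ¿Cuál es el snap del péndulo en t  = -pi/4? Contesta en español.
De la ecuación del snap s(t) = -128·sin(2·t), sustituimos t = -pi/4 para obtener s = 128.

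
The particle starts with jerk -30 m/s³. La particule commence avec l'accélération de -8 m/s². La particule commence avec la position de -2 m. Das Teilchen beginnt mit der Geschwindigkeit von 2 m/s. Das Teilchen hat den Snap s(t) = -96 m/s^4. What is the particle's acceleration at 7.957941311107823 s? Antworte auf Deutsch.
Wir müssen unsere Gleichung für den Snap s(t) = -96 2-mal integrieren. Mit ∫s(t)dt und Anwendung von j(0) = -30, finden wir j(t) = -96·t - 30. Durch Integration von dem Ruck und Verwendung der Anfangsbedingung a(0) = -8, erhalten wir a(t) = -48·t^2 - 30·t - 8. Aus der Gleichung für die Beschleunigung a(t) = -48·t^2 - 30·t - 8, setzen wir t = 7.957941311107823 ein und erhalten a = -3286.52207506299.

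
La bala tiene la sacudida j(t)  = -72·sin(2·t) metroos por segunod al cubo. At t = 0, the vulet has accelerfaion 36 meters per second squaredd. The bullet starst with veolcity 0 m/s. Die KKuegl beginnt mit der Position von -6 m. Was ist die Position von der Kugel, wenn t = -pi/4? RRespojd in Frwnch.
Nous devons trouver l'intégrale de notre équation du jerk j(t) = -72·sin(2·t) 3 fois. L'intégrale du jerk est l'accélération. En utilisant a(0) = 36, nous obtenons a(t) = 36·cos(2·t). En prenant ∫a(t)dt et en appliquant v(0) = 0, nous trouvons v(t) = 18·sin(2·t). La primitive de la vitesse, avec x(0) = -6, donne la position: x(t) = 3 - 9·cos(2·t). De l'équation de la position x(t) = 3 - 9·cos(2·t), nous substituons t = -pi/4 pour obtenir x = 3.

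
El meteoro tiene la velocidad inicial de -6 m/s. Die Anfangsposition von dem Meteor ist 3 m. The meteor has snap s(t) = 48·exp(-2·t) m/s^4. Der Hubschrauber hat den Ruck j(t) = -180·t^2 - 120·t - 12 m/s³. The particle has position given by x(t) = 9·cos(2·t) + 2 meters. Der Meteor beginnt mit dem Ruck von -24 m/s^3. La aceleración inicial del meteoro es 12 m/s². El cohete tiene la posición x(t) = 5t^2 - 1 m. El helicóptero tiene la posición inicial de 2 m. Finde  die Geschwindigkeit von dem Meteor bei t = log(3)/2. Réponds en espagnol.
Necesitamos integrar nuestra ecuación del snap s(t) = 48·exp(-2·t) 3 veces. Tomando ∫s(t)dt y aplicando j(0) = -24, encontramos j(t) = -24·exp(-2·t). Tomando ∫j(t)dt y aplicando a(0) = 12, encontramos a(t) = 12·exp(-2·t). Integrando la aceleración y usando la condición inicial v(0) = -6, obtenemos v(t) = -6·exp(-2·t). De la ecuación de la velocidad v(t) = -6·exp(-2·t), sustituimos t = log(3)/2 para obtener v = -2.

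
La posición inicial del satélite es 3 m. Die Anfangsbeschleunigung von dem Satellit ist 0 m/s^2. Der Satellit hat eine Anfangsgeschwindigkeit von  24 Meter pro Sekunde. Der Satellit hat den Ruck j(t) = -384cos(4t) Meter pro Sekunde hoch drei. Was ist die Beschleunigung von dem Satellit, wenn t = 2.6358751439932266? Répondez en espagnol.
Necesitamos integrar nuestra ecuación de la sacudida j(t) = -384·cos(4·t) 1 vez. La antiderivada de la sacudida, con a(0) = 0, da la aceleración: a(t) = -96·sin(4·t). Tenemos la aceleración a(t) = -96·sin(4·t). Sustituyendo t = 2.6358751439932266: a(2.6358751439932266) = 86.3561446888974.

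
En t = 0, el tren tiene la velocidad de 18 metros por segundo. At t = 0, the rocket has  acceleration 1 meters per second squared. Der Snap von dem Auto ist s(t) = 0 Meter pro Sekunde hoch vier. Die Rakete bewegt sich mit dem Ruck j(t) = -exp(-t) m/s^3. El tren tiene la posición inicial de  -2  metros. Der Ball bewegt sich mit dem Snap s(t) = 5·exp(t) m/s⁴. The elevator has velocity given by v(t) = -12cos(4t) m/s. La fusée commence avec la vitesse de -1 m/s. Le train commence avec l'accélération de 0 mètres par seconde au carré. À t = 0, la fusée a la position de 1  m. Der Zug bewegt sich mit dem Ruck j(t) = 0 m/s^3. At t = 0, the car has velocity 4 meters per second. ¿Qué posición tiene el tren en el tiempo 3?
Debemos encontrar la antiderivada de nuestra ecuación de la sacudida j(t) = 0 3 veces. La antiderivada de la sacudida, con a(0) = 0, da la aceleración: a(t) = 0. La integral de la aceleración, con v(0) = 18, da la velocidad: v(t) = 18. La antiderivada de la velocidad es la posición. Usando x(0) = -2, obtenemos x(t) = 18·t - 2. De la ecuación de la posición x(t) = 18·t - 2, sustituimos t = 3 para obtener x = 52.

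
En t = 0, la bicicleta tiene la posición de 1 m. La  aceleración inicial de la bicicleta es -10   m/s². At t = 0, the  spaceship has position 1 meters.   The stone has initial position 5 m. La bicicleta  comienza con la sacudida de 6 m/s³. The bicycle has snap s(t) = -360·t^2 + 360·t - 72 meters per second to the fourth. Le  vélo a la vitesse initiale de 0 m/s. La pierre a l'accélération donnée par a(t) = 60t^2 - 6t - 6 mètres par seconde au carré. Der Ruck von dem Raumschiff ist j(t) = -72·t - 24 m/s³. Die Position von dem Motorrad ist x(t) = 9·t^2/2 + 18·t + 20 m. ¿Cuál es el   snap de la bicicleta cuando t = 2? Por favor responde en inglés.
From the given snap equation s(t) = -360·t^2 + 360·t - 72, we substitute t = 2 to get s = -792.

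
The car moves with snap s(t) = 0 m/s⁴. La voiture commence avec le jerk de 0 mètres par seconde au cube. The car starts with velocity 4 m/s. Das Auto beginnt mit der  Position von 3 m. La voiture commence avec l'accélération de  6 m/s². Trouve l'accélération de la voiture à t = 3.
En partant du snap s(t) = 0, nous prenons 2 primitives. La primitive du snap, avec j(0) = 0, donne le jerk: j(t) = 0. En prenant ∫j(t)dt et en appliquant a(0) = 6, nous trouvons a(t) = 6. De l'équation de l'accélération a(t) = 6, nous substituons t = 3 pour obtenir a = 6.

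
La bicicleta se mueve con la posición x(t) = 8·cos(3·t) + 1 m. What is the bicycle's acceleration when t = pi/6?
We must differentiate our position equation x(t) = 8·cos(3·t) + 1 2 times. Differentiating position, we get velocity: v(t) = -24·sin(3·t). The derivative of velocity gives acceleration: a(t) = -72·cos(3·t). Using a(t) = -72·cos(3·t) and substituting t = pi/6, we find a = 0.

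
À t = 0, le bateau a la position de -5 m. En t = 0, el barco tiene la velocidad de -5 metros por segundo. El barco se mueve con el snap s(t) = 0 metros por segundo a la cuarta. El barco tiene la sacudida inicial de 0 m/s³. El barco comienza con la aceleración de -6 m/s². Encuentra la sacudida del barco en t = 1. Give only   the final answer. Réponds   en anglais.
At t = 1, j = 0.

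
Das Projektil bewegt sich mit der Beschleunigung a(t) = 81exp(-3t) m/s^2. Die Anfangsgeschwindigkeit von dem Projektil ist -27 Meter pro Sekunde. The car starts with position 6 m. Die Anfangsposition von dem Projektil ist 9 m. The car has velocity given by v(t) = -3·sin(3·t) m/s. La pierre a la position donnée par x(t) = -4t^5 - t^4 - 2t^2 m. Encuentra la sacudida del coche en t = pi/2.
Para resolver esto, necesitamos tomar 2 derivadas de nuestra ecuación de la velocidad v(t) = -3·sin(3·t). La derivada de la velocidad da la aceleración: a(t) = -9·cos(3·t). Tomando d/dt de a(t), encontramos j(t) = 27·sin(3·t). Usando j(t) = 27·sin(3·t) y sustituyendo t = pi/2, encontramos j = -27.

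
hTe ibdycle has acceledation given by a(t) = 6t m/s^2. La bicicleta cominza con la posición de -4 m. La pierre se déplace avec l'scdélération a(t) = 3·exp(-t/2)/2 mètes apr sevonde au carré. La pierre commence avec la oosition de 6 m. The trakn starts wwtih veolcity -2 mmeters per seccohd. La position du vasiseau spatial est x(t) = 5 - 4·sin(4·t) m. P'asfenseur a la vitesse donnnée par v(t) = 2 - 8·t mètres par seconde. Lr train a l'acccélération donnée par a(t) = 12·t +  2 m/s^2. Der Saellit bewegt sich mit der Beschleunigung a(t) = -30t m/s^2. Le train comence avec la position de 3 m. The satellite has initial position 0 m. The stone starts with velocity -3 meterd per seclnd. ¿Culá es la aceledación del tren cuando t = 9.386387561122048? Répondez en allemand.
Aus der Gleichung für die Beschleunigung a(t) = 12·t + 2, setzen wir t = 9.386387561122048 ein und erhalten a = 114.636650733465.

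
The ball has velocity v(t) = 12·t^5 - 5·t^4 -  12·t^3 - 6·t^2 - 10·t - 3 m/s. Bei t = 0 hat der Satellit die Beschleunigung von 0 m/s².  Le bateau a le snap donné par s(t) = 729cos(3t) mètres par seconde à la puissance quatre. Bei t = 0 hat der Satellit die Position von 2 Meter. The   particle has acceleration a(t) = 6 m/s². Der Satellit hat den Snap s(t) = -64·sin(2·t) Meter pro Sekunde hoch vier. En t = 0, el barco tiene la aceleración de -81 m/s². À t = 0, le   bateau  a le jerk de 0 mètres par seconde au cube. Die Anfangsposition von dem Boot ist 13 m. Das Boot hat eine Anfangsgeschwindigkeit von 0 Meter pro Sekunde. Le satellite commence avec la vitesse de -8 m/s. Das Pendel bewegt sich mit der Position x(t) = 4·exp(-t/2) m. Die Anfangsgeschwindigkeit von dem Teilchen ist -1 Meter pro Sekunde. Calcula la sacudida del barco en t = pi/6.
Partiendo del snap s(t) = 729·cos(3·t), tomamos 1 integral. Integrando el snap y usando la condición inicial j(0) = 0, obtenemos j(t) = 243·sin(3·t). Tenemos la sacudida j(t) = 243·sin(3·t). Sustituyendo t = pi/6: j(pi/6) = 243.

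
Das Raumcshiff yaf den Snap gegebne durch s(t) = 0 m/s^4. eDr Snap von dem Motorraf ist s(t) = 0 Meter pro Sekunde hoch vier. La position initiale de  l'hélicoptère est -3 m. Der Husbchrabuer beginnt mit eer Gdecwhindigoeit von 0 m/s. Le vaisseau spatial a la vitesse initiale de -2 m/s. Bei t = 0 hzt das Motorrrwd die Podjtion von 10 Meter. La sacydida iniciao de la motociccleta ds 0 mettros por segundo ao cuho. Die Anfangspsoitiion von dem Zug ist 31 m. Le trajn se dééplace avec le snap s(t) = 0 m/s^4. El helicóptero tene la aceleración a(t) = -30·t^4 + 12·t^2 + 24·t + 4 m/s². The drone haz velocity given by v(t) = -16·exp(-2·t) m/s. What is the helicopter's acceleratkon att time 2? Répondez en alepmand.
Wir haben die Beschleunigung a(t) = -30·t^4 + 12·t^2 + 24·t + 4. Durch Einsetzen von t = 2: a(2) = -380.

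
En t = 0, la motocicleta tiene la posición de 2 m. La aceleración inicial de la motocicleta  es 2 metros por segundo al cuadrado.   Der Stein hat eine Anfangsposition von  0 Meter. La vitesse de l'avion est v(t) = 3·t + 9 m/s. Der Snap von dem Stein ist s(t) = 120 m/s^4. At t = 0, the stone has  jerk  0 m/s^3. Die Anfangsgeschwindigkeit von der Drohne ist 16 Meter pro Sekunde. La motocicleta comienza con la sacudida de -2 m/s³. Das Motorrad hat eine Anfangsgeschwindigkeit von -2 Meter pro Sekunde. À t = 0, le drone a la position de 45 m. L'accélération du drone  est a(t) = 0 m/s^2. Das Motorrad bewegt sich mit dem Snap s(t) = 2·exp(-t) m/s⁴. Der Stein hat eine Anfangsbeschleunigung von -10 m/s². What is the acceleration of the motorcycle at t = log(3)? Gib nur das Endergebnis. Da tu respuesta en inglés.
The answer is 2/3.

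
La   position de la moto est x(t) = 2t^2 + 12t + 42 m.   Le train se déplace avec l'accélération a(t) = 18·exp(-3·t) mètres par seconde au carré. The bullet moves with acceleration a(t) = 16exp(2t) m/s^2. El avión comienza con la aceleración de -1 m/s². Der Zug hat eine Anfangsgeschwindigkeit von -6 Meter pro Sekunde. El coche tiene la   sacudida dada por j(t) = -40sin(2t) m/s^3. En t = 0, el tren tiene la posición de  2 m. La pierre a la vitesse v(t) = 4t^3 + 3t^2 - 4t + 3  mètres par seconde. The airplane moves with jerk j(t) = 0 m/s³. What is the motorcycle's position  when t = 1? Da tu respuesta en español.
Tenemos la posición x(t) = 2·t^2 + 12·t + 42. Sustituyendo t = 1: x(1) = 56.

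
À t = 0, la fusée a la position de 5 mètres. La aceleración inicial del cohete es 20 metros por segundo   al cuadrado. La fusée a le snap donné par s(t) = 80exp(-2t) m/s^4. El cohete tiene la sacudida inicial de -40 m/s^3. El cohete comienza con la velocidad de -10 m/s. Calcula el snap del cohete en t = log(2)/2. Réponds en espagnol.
Tenemos el snap s(t) = 80·exp(-2·t). Sustituyendo t = log(2)/2: s(log(2)/2) = 40.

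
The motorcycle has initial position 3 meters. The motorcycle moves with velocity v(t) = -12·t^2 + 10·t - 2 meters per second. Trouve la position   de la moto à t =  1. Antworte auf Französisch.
Nous devons trouver la primitive de notre équation de la vitesse v(t) = -12·t^2 + 10·t - 2 1 fois. L'intégrale de la vitesse est la position. En utilisant x(0) = 3, nous obtenons x(t) = -4·t^3 + 5·t^2 - 2·t + 3. Nous avons la position x(t) = -4·t^3 + 5·t^2 - 2·t + 3. En substituant t = 1: x(1) = 2.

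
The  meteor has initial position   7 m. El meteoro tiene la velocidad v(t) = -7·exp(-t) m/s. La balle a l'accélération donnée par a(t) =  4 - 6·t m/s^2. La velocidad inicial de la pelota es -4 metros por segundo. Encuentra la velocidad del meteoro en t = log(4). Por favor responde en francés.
De l'équation de la vitesse v(t) = -7·exp(-t), nous substituons t = log(4) pour obtenir v = -7/4.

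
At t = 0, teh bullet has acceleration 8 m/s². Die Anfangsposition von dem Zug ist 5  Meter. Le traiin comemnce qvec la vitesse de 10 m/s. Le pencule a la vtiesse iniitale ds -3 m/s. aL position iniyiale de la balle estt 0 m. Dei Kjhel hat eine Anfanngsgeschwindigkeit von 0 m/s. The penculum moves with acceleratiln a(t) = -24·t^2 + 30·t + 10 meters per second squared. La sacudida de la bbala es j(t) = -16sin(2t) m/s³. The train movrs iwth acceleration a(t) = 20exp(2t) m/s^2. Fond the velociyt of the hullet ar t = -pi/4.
To find the answer, we compute 2 antiderivatives of j(t) = -16·sin(2·t). The antiderivative of jerk, with a(0) = 8, gives acceleration: a(t) = 8·cos(2·t). The integral of acceleration is velocity. Using v(0) = 0, we get v(t) = 4·sin(2·t). We have velocity v(t) = 4·sin(2·t). Substituting t = -pi/4: v(-pi/4) = -4.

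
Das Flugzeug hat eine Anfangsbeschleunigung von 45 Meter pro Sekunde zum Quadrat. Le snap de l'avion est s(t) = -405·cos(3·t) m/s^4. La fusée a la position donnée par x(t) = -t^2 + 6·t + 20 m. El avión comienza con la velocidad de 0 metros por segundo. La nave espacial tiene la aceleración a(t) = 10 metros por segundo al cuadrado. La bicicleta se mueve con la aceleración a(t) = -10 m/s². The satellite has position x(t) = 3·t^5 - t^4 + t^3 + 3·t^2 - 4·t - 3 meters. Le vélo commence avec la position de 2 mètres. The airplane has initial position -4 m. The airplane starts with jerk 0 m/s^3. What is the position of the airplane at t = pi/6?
We must find the antiderivative of our snap equation s(t) = -405·cos(3·t) 4 times. The integral of snap is jerk. Using j(0) = 0, we get j(t) = -135·sin(3·t). Integrating jerk and using the initial condition a(0) = 45, we get a(t) = 45·cos(3·t). Integrating acceleration and using the initial condition v(0) = 0, we get v(t) = 15·sin(3·t). Taking ∫v(t)dt and applying x(0) = -4, we find x(t) = 1 - 5·cos(3·t). From the given position equation x(t) = 1 - 5·cos(3·t), we substitute t = pi/6 to get x = 1.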